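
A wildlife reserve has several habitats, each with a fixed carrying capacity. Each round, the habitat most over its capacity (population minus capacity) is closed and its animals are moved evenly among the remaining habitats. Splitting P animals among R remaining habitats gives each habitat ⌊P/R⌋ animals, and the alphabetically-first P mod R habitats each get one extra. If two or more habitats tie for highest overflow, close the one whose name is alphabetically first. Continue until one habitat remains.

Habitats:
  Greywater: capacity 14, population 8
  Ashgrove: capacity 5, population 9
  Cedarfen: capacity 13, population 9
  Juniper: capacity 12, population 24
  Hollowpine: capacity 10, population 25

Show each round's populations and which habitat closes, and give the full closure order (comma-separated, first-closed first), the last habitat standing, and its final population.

Round 1: Ashgrove=9 Cedarfen=9 Greywater=8 Hollowpine=25 Juniper=24 → close Hollowpine (overflow 15)
  25÷4 = 6 each, +1 to first 1
Round 2: Ashgrove=16 Cedarfen=15 Greywater=14 Juniper=30 → close Juniper (overflow 18)
  30÷3 = 10 each, +1 to first 0
Round 3: Ashgrove=26 Cedarfen=25 Greywater=24 → close Ashgrove (overflow 21)
  26÷2 = 13 each, +1 to first 0
Round 4: Cedarfen=38 Greywater=37 → close Cedarfen (overflow 25)
  38÷1 = 38 each, +1 to first 0

Closure order: Hollowpine, Juniper, Ashgrove, Cedarfen
Last habitat: Greywater with 75 animals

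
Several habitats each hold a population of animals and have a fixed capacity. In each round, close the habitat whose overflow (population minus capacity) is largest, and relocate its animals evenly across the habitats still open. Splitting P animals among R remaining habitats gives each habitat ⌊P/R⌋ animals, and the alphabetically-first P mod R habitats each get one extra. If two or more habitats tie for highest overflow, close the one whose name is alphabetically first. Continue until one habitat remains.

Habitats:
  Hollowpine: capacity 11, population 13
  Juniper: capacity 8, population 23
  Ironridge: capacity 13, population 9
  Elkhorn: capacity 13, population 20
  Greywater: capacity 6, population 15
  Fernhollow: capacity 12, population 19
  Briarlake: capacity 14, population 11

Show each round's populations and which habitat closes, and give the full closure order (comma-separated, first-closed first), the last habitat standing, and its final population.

Closure order: Juniper, Greywater, Elkhorn, Fernhollow, Hollowpine, Briarlake
Last habitat: Ironridge with 110 animals

Round 1: Briarlake=11 Elkhorn=20 Fernhollow=19 Greywater=15 Hollowpine=13 Ironridge=9 Juniper=23 → close Juniper (overflow 15)
  23÷6 = 3 each, +1 to first 5
Round 2: Briarlake=15 Elkhorn=24 Fernhollow=23 Greywater=19 Hollowpine=17 Ironridge=12 → close Greywater (overflow 13)
  19÷5 = 3 each, +1 to first 4
Round 3: Briarlake=19 Elkhorn=28 Fernhollow=27 Hollowpine=21 Ironridge=15 → close Elkhorn (overflow 15)
  28÷4 = 7 each, +1 to first 0
Round 4: Briarlake=26 Fernhollow=34 Hollowpine=28 Ironridge=22 → close Fernhollow (overflow 22)
  34÷3 = 11 each, +1 to first 1
Round 5: Briarlake=38 Hollowpine=39 Ironridge=33 → close Hollowpine (overflow 28)
  39÷2 = 19 each, +1 to first 1
Round 6: Briarlake=58 Ironridge=52 → close Briarlake (overflow 44)
  58÷1 = 58 each, +1 to first 0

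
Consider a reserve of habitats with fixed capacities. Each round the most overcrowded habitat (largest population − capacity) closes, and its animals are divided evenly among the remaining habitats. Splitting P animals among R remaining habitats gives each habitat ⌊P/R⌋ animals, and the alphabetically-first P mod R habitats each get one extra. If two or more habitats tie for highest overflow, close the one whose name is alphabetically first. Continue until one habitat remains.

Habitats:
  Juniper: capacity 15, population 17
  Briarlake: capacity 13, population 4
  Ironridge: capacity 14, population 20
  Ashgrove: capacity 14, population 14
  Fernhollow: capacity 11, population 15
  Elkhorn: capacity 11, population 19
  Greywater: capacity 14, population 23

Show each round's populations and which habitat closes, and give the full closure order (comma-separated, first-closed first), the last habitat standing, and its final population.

Round 1: Ashgrove=14 Briarlake=4 Elkhorn=19 Fernhollow=15 Greywater=23 Ironridge=20 Juniper=17 → close Greywater (overflow 9)
  23÷6 = 3 each, +1 to first 5
Round 2: Ashgrove=18 Briarlake=8 Elkhorn=23 Fernhollow=19 Ironridge=24 Juniper=20 → close Elkhorn (overflow 12)
  23÷5 = 4 each, +1 to first 3
Round 3: Ashgrove=23 Briarlake=13 Fernhollow=24 Ironridge=28 Juniper=24 → close Ironridge (overflow 14)
  28÷4 = 7 each, +1 to first 0
Round 4: Ashgrove=30 Briarlake=20 Fernhollow=31 Juniper=31 → close Fernhollow (overflow 20)
  31÷3 = 10 each, +1 to first 1
Round 5: Ashgrove=41 Briarlake=30 Juniper=41 → close Ashgrove (overflow 27)
  41÷2 = 20 each, +1 to first 1
Round 6: Briarlake=51 Juniper=61 → close Juniper (overflow 46)
  61÷1 = 61 each, +1 to first 0

Closure order: Greywater, Elkhorn, Ironridge, Fernhollow, Ashgrove, Juniper
Last habitat: Briarlake with 112 animals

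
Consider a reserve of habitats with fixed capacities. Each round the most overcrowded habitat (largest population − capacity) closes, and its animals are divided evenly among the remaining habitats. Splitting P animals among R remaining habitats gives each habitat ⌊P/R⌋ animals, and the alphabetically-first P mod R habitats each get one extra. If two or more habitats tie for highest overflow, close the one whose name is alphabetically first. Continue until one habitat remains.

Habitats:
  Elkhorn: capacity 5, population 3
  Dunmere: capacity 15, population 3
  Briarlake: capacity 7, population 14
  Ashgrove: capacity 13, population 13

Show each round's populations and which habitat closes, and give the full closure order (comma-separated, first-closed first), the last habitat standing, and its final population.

Round 1: Ashgrove=13 Briarlake=14 Dunmere=3 Elkhorn=3 → close Briarlake (overflow 7)
  14÷3 = 4 each, +1 to first 2
Round 2: Ashgrove=18 Dunmere=8 Elkhorn=7 → close Ashgrove (overflow 5)
  18÷2 = 9 each, +1 to first 0
Round 3: Dunmere=17 Elkhorn=16 → close Elkhorn (overflow 11)
  16÷1 = 16 each, +1 to first 0

Closure order: Briarlake, Ashgrove, Elkhorn
Last habitat: Dunmere with 33 animals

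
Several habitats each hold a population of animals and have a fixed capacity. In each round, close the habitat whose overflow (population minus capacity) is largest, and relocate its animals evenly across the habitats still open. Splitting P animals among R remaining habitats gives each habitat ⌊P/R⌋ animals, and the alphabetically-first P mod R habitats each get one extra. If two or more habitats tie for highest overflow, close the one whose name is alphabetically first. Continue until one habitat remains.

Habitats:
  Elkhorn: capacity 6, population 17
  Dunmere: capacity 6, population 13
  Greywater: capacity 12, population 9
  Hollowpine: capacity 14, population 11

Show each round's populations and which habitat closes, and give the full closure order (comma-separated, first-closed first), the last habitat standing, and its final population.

Round 1: Dunmere=13 Elkhorn=17 Greywater=9 Hollowpine=11 → close Elkhorn (overflow 11)
  17÷3 = 5 each, +1 to first 2
Round 2: Dunmere=19 Greywater=15 Hollowpine=16 → close Dunmere (overflow 13)
  19÷2 = 9 each, +1 to first 1
Round 3: Greywater=25 Hollowpine=25 → close Greywater (overflow 13)
  25÷1 = 25 each, +1 to first 0

Closure order: Elkhorn, Dunmere, Greywater
Last habitat: Hollowpine with 50 animals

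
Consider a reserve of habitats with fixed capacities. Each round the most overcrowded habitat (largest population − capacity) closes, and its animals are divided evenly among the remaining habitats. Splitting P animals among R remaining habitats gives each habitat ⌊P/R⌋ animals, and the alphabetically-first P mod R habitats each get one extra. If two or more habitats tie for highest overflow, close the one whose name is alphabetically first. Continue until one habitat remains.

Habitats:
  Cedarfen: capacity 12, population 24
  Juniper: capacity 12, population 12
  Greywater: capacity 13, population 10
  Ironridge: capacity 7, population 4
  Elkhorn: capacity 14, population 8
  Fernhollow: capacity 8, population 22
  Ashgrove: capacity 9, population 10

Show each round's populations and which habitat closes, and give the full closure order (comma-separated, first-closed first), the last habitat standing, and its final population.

Round 1: Ashgrove=10 Cedarfen=24 Elkhorn=8 Fernhollow=22 Greywater=10 Ironridge=4 Juniper=12 → close Fernhollow (overflow 14)
  22÷6 = 3 each, +1 to first 4
Round 2: Ashgrove=14 Cedarfen=28 Elkhorn=12 Greywater=14 Ironridge=7 Juniper=15 → close Cedarfen (overflow 16)
  28÷5 = 5 each, +1 to first 3
Round 3: Ashgrove=20 Elkhorn=18 Greywater=20 Ironridge=12 Juniper=20 → close Ashgrove (overflow 11)
  20÷4 = 5 each, +1 to first 0
Round 4: Elkhorn=23 Greywater=25 Ironridge=17 Juniper=25 → close Juniper (overflow 13)
  25÷3 = 8 each, +1 to first 1
Round 5: Elkhorn=32 Greywater=33 Ironridge=25 → close Greywater (overflow 20)
  33÷2 = 16 each, +1 to first 1
Round 6: Elkhorn=49 Ironridge=41 → close Elkhorn (overflow 35)
  49÷1 = 49 each, +1 to first 0

Closure order: Fernhollow, Cedarfen, Ashgrove, Juniper, Greywater, Elkhorn
Last habitat: Ironridge with 90 animals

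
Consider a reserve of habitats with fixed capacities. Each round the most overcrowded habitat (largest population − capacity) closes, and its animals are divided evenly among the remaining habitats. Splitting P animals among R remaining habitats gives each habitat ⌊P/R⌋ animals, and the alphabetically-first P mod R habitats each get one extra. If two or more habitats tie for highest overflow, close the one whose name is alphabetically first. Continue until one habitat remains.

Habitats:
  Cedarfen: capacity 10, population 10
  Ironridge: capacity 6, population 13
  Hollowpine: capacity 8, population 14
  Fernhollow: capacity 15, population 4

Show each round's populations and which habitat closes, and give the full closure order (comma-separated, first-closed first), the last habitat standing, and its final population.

Round 1: Cedarfen=10 Fernhollow=4 Hollowpine=14 Ironridge=13 → close Ironridge (overflow 7)
  13÷3 = 4 each, +1 to first 1
Round 2: Cedarfen=15 Fernhollow=8 Hollowpine=18 → close Hollowpine (overflow 10)
  18÷2 = 9 each, +1 to first 0
Round 3: Cedarfen=24 Fernhollow=17 → close Cedarfen (overflow 14)
  24÷1 = 24 each, +1 to first 0

Closure order: Ironridge, Hollowpine, Cedarfen
Last habitat: Fernhollow with 41 animals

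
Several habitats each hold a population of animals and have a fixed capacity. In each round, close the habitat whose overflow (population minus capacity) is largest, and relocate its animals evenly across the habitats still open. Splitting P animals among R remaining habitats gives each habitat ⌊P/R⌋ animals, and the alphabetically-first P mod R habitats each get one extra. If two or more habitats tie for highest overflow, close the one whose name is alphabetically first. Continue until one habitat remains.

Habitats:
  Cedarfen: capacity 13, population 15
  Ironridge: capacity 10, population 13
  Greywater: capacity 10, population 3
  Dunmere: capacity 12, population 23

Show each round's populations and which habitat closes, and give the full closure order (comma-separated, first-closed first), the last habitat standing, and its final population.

Closure order: Dunmere, Cedarfen, Ironridge
Last habitat: Greywater with 54 animals

Round 1: Cedarfen=15 Dunmere=23 Greywater=3 Ironridge=13 → close Dunmere (overflow 11)
  23÷3 = 7 each, +1 to first 2
Round 2: Cedarfen=23 Greywater=11 Ironridge=20 → close Cedarfen (overflow 10)
  23÷2 = 11 each, +1 to first 1
Round 3: Greywater=23 Ironridge=31 → close Ironridge (overflow 21)
  31÷1 = 31 each, +1 to first 0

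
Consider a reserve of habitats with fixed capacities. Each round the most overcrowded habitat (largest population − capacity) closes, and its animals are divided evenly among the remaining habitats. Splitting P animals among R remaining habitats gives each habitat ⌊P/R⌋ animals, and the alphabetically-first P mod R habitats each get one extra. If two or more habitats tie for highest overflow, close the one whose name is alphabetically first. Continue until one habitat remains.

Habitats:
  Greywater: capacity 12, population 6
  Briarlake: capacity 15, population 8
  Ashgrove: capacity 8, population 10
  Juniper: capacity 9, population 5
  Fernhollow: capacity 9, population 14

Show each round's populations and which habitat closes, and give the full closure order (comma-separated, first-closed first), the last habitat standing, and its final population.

Closure order: Fernhollow, Ashgrove, Juniper, Briarlake
Last habitat: Greywater with 43 animals

Round 1: Ashgrove=10 Briarlake=8 Fernhollow=14 Greywater=6 Juniper=5 → close Fernhollow (overflow 5)
  14÷4 = 3 each, +1 to first 2
Round 2: Ashgrove=14 Briarlake=12 Greywater=9 Juniper=8 → close Ashgrove (overflow 6)
  14÷3 = 4 each, +1 to first 2
Round 3: Briarlake=17 Greywater=14 Juniper=12 → close Juniper (overflow 3)
  12÷2 = 6 each, +1 to first 0
Round 4: Briarlake=23 Greywater=20 → close Briarlake (overflow 8)
  23÷1 = 23 each, +1 to first 0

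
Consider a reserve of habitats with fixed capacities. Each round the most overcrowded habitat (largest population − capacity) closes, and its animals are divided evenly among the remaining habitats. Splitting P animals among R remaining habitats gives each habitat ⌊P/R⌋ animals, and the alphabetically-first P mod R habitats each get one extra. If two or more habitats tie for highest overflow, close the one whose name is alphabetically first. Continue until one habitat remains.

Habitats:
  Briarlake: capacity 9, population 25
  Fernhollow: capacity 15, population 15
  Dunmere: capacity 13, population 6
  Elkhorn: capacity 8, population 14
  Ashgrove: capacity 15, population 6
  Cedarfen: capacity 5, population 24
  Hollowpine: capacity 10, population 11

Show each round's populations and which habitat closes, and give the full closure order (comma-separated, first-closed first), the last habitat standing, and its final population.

Closure order: Cedarfen, Briarlake, Elkhorn, Fernhollow, Hollowpine, Dunmere
Last habitat: Ashgrove with 101 animals

Round 1: Ashgrove=6 Briarlake=25 Cedarfen=24 Dunmere=6 Elkhorn=14 Fernhollow=15 Hollowpine=11 → close Cedarfen (overflow 19)
  24÷6 = 4 each, +1 to first 0
Round 2: Ashgrove=10 Briarlake=29 Dunmere=10 Elkhorn=18 Fernhollow=19 Hollowpine=15 → close Briarlake (overflow 20)
  29÷5 = 5 each, +1 to first 4
Round 3: Ashgrove=16 Dunmere=16 Elkhorn=24 Fernhollow=25 Hollowpine=20 → close Elkhorn (overflow 16)
  24÷4 = 6 each, +1 to first 0
Round 4: Ashgrove=22 Dunmere=22 Fernhollow=31 Hollowpine=26 → close Fernhollow (overflow 16)
  31÷3 = 10 each, +1 to first 1
Round 5: Ashgrove=33 Dunmere=32 Hollowpine=36 → close Hollowpine (overflow 26)
  36÷2 = 18 each, +1 to first 0
Round 6: Ashgrove=51 Dunmere=50 → close Dunmere (overflow 37)
  50÷1 = 50 each, +1 to first 0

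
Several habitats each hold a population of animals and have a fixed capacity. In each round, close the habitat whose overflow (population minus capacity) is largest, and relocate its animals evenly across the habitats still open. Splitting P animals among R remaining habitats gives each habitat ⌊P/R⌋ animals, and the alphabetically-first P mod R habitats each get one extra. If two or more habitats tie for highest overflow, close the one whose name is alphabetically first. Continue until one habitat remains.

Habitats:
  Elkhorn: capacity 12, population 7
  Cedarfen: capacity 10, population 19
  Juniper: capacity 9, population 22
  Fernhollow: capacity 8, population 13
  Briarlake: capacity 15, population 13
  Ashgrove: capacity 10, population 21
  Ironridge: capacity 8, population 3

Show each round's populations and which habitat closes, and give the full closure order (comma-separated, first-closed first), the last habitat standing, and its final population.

Round 1: Ashgrove=21 Briarlake=13 Cedarfen=19 Elkhorn=7 Fernhollow=13 Ironridge=3 Juniper=22 → close Juniper (overflow 13)
  22÷6 = 3 each, +1 to first 4
Round 2: Ashgrove=25 Briarlake=17 Cedarfen=23 Elkhorn=11 Fernhollow=16 Ironridge=6 → close Ashgrove (overflow 15)
  25÷5 = 5 each, +1 to first 0
Round 3: Briarlake=22 Cedarfen=28 Elkhorn=16 Fernhollow=21 Ironridge=11 → close Cedarfen (overflow 18)
  28÷4 = 7 each, +1 to first 0
Round 4: Briarlake=29 Elkhorn=23 Fernhollow=28 Ironridge=18 → close Fernhollow (overflow 20)
  28÷3 = 9 each, +1 to first 1
Round 5: Briarlake=39 Elkhorn=32 Ironridge=27 → close Briarlake (overflow 24)
  39÷2 = 19 each, +1 to first 1
Round 6: Elkhorn=52 Ironridge=46 → close Elkhorn (overflow 40)
  52÷1 = 52 each, +1 to first 0

Closure order: Juniper, Ashgrove, Cedarfen, Fernhollow, Briarlake, Elkhorn
Last habitat: Ironridge with 98 animals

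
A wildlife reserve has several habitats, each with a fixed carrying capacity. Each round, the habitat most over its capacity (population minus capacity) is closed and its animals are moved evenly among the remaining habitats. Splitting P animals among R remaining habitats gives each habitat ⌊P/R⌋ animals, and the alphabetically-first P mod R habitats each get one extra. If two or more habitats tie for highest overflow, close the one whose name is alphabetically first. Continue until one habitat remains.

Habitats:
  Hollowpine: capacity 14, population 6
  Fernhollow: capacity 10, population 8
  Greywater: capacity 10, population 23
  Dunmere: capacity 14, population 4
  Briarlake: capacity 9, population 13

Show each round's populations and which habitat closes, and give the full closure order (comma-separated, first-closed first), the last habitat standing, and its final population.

Round 1: Briarlake=13 Dunmere=4 Fernhollow=8 Greywater=23 Hollowpine=6 → close Greywater (overflow 13)
  23÷4 = 5 each, +1 to first 3
Round 2: Briarlake=19 Dunmere=10 Fernhollow=14 Hollowpine=11 → close Briarlake (overflow 10)
  19÷3 = 6 each, +1 to first 1
Round 3: Dunmere=17 Fernhollow=20 Hollowpine=17 → close Fernhollow (overflow 10)
  20÷2 = 10 each, +1 to first 0
Round 4: Dunmere=27 Hollowpine=27 → close Dunmere (overflow 13)
  27÷1 = 27 each, +1 to first 0

Closure order: Greywater, Briarlake, Fernhollow, Dunmere
Last habitat: Hollowpine with 54 animals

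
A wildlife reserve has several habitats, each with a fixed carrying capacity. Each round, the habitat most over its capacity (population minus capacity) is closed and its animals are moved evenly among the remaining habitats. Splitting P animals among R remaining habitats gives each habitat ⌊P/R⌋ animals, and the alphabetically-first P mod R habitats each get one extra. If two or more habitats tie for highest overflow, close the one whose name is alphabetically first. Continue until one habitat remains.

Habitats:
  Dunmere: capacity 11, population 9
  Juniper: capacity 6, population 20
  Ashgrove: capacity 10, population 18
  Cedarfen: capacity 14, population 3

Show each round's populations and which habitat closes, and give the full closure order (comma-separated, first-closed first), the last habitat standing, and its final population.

Closure order: Juniper, Ashgrove, Dunmere
Last habitat: Cedarfen with 50 animals

Round 1: Ashgrove=18 Cedarfen=3 Dunmere=9 Juniper=20 → close Juniper (overflow 14)
  20÷3 = 6 each, +1 to first 2
Round 2: Ashgrove=25 Cedarfen=10 Dunmere=15 → close Ashgrove (overflow 15)
  25÷2 = 12 each, +1 to first 1
Round 3: Cedarfen=23 Dunmere=27 → close Dunmere (overflow 16)
  27÷1 = 27 each, +1 to first 0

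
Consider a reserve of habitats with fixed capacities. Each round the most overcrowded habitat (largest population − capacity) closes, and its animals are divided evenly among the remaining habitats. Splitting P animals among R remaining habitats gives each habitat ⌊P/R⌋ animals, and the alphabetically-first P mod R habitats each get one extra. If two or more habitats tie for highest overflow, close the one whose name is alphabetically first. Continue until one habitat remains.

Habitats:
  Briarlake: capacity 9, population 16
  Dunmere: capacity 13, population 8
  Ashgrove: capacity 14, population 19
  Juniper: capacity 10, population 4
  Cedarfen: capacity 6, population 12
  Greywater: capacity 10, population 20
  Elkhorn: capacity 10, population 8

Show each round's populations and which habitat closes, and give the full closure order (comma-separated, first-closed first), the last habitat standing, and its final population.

Round 1: Ashgrove=19 Briarlake=16 Cedarfen=12 Dunmere=8 Elkhorn=8 Greywater=20 Juniper=4 → close Greywater (overflow 10)
  20÷6 = 3 each, +1 to first 2
Round 2: Ashgrove=23 Briarlake=20 Cedarfen=15 Dunmere=11 Elkhorn=11 Juniper=7 → close Briarlake (overflow 11)
  20÷5 = 4 each, +1 to first 0
Round 3: Ashgrove=27 Cedarfen=19 Dunmere=15 Elkhorn=15 Juniper=11 → close Ashgrove (overflow 13)
  27÷4 = 6 each, +1 to first 3
Round 4: Cedarfen=26 Dunmere=22 Elkhorn=22 Juniper=17 → close Cedarfen (overflow 20)
  26÷3 = 8 each, +1 to first 2
Round 5: Dunmere=31 Elkhorn=31 Juniper=25 → close Elkhorn (overflow 21)
  31÷2 = 15 each, +1 to first 1
Round 6: Dunmere=47 Juniper=40 → close Dunmere (overflow 34)
  47÷1 = 47 each, +1 to first 0

Closure order: Greywater, Briarlake, Ashgrove, Cedarfen, Elkhorn, Dunmere
Last habitat: Juniper with 87 animals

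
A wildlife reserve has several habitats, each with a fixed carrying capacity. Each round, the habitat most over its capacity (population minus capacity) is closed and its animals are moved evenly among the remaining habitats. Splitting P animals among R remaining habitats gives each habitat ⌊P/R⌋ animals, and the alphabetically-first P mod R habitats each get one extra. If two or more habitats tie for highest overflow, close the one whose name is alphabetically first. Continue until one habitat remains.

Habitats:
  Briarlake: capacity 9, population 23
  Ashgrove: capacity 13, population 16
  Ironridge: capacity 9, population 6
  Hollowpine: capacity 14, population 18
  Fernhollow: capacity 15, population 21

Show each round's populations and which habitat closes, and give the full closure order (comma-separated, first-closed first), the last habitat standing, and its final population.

Round 1: Ashgrove=16 Briarlake=23 Fernhollow=21 Hollowpine=18 Ironridge=6 → close Briarlake (overflow 14)
  23÷4 = 5 each, +1 to first 3
Round 2: Ashgrove=22 Fernhollow=27 Hollowpine=24 Ironridge=11 → close Fernhollow (overflow 12)
  27÷3 = 9 each, +1 to first 0
Round 3: Ashgrove=31 Hollowpine=33 Ironridge=20 → close Hollowpine (overflow 19)
  33÷2 = 16 each, +1 to first 1
Round 4: Ashgrove=48 Ironridge=36 → close Ashgrove (overflow 35)
  48÷1 = 48 each, +1 to first 0

Closure order: Briarlake, Fernhollow, Hollowpine, Ashgrove
Last habitat: Ironridge with 84 animals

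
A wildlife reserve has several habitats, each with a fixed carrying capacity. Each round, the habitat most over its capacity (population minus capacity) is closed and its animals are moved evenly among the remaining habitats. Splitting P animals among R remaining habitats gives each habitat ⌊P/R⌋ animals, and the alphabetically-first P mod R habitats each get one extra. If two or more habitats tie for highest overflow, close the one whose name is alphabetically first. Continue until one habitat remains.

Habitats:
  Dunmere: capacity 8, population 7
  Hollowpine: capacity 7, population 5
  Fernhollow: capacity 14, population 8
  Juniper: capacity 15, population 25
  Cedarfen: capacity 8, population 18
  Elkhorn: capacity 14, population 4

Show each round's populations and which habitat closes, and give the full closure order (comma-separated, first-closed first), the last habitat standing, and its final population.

Round 1: Cedarfen=18 Dunmere=7 Elkhorn=4 Fernhollow=8 Hollowpine=5 Juniper=25 → close Cedarfen (overflow 10)
  18÷5 = 3 each, +1 to first 3
Round 2: Dunmere=11 Elkhorn=8 Fernhollow=12 Hollowpine=8 Juniper=28 → close Juniper (overflow 13)
  28÷4 = 7 each, +1 to first 0
Round 3: Dunmere=18 Elkhorn=15 Fernhollow=19 Hollowpine=15 → close Dunmere (overflow 10)
  18÷3 = 6 each, +1 to first 0
Round 4: Elkhorn=21 Fernhollow=25 Hollowpine=21 → close Hollowpine (overflow 14)
  21÷2 = 10 each, +1 to first 1
Round 5: Elkhorn=32 Fernhollow=35 → close Fernhollow (overflow 21)
  35÷1 = 35 each, +1 to first 0

Closure order: Cedarfen, Juniper, Dunmere, Hollowpine, Fernhollow
Last habitat: Elkhorn with 67 animals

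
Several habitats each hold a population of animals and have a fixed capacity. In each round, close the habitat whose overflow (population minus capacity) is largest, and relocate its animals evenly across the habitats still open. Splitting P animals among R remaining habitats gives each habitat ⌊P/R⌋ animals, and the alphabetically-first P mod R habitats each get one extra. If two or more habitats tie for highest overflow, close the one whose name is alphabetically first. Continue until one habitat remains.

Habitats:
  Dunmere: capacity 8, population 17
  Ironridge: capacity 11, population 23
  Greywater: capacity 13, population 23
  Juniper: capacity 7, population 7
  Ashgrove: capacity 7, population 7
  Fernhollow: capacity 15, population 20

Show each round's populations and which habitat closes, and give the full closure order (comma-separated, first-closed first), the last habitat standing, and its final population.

Round 1: Ashgrove=7 Dunmere=17 Fernhollow=20 Greywater=23 Ironridge=23 Juniper=7 → close Ironridge (overflow 12)
  23÷5 = 4 each, +1 to first 3
Round 2: Ashgrove=12 Dunmere=22 Fernhollow=25 Greywater=27 Juniper=11 → close Dunmere (overflow 14)
  22÷4 = 5 each, +1 to first 2
Round 3: Ashgrove=18 Fernhollow=31 Greywater=32 Juniper=16 → close Greywater (overflow 19)
  32÷3 = 10 each, +1 to first 2
Round 4: Ashgrove=29 Fernhollow=42 Juniper=26 → close Fernhollow (overflow 27)
  42÷2 = 21 each, +1 to first 0
Round 5: Ashgrove=50 Juniper=47 → close Ashgrove (overflow 43)
  50÷1 = 50 each, +1 to first 0

Closure order: Ironridge, Dunmere, Greywater, Fernhollow, Ashgrove
Last habitat: Juniper with 97 animals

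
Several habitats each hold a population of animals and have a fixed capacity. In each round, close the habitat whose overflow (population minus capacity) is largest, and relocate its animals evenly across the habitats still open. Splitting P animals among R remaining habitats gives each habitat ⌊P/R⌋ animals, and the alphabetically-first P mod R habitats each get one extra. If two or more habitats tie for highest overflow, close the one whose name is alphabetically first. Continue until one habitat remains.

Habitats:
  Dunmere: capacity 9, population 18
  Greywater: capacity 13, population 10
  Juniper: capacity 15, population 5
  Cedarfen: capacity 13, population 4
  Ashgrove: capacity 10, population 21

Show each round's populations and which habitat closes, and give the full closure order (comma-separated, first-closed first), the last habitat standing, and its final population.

Closure order: Ashgrove, Dunmere, Greywater, Cedarfen
Last habitat: Juniper with 58 animals

Round 1: Ashgrove=21 Cedarfen=4 Dunmere=18 Greywater=10 Juniper=5 → close Ashgrove (overflow 11)
  21÷4 = 5 each, +1 to first 1
Round 2: Cedarfen=10 Dunmere=23 Greywater=15 Juniper=10 → close Dunmere (overflow 14)
  23÷3 = 7 each, +1 to first 2
Round 3: Cedarfen=18 Greywater=23 Juniper=17 → close Greywater (overflow 10)
  23÷2 = 11 each, +1 to first 1
Round 4: Cedarfen=30 Juniper=28 → close Cedarfen (overflow 17)
  30÷1 = 30 each, +1 to first 0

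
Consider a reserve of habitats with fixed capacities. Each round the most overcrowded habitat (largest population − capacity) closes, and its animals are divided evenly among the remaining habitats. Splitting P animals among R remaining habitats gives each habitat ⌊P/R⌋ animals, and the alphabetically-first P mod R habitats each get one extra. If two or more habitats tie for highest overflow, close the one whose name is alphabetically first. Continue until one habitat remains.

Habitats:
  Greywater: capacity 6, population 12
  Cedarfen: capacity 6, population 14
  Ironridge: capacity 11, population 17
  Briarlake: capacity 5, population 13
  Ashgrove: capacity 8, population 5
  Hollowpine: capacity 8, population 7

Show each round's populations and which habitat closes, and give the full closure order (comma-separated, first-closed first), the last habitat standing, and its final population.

Closure order: Briarlake, Cedarfen, Greywater, Ironridge, Ashgrove
Last habitat: Hollowpine with 68 animals

Round 1: Ashgrove=5 Briarlake=13 Cedarfen=14 Greywater=12 Hollowpine=7 Ironridge=17 → close Briarlake (overflow 8)
  13÷5 = 2 each, +1 to first 3
Round 2: Ashgrove=8 Cedarfen=17 Greywater=15 Hollowpine=9 Ironridge=19 → close Cedarfen (overflow 11)
  17÷4 = 4 each, +1 to first 1
Round 3: Ashgrove=13 Greywater=19 Hollowpine=13 Ironridge=23 → close Greywater (overflow 13)
  19÷3 = 6 each, +1 to first 1
Round 4: Ashgrove=20 Hollowpine=19 Ironridge=29 → close Ironridge (overflow 18)
  29÷2 = 14 each, +1 to first 1
Round 5: Ashgrove=35 Hollowpine=33 → close Ashgrove (overflow 27)
  35÷1 = 35 each, +1 to first 0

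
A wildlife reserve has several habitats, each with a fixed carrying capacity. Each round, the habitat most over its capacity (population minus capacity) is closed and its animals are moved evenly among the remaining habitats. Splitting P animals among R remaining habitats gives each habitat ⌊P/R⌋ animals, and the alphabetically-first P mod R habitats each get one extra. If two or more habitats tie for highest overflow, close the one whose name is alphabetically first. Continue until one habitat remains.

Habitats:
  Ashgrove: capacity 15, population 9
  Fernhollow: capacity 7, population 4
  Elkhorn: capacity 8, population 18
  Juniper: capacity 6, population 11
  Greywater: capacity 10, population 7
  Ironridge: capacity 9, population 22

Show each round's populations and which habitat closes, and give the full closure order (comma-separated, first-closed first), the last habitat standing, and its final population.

Closure order: Ironridge, Elkhorn, Juniper, Fernhollow, Ashgrove
Last habitat: Greywater with 71 animals

Round 1: Ashgrove=9 Elkhorn=18 Fernhollow=4 Greywater=7 Ironridge=22 Juniper=11 → close Ironridge (overflow 13)
  22÷5 = 4 each, +1 to first 2
Round 2: Ashgrove=14 Elkhorn=23 Fernhollow=8 Greywater=11 Juniper=15 → close Elkhorn (overflow 15)
  23÷4 = 5 each, +1 to first 3
Round 3: Ashgrove=20 Fernhollow=14 Greywater=17 Juniper=20 → close Juniper (overflow 14)
  20÷3 = 6 each, +1 to first 2
Round 4: Ashgrove=27 Fernhollow=21 Greywater=23 → close Fernhollow (overflow 14)
  21÷2 = 10 each, +1 to first 1
Round 5: Ashgrove=38 Greywater=33 → close Ashgrove (overflow 23)
  38÷1 = 38 each, +1 to first 0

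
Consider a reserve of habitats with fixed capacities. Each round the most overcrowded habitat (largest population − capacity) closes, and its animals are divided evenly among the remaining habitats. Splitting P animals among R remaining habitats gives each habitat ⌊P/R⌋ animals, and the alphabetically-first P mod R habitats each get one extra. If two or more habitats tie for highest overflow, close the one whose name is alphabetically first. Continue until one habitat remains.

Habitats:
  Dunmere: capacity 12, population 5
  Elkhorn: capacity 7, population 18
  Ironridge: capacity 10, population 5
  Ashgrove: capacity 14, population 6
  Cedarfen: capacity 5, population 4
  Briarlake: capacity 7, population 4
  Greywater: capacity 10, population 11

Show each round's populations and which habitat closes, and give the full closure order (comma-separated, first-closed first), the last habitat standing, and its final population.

Round 1: Ashgrove=6 Briarlake=4 Cedarfen=4 Dunmere=5 Elkhorn=18 Greywater=11 Ironridge=5 → close Elkhorn (overflow 11)
  18÷6 = 3 each, +1 to first 0
Round 2: Ashgrove=9 Briarlake=7 Cedarfen=7 Dunmere=8 Greywater=14 Ironridge=8 → close Greywater (overflow 4)
  14÷5 = 2 each, +1 to first 4
Round 3: Ashgrove=12 Briarlake=10 Cedarfen=10 Dunmere=11 Ironridge=10 → close Cedarfen (overflow 5)
  10÷4 = 2 each, +1 to first 2
Round 4: Ashgrove=15 Briarlake=13 Dunmere=13 Ironridge=12 → close Briarlake (overflow 6)
  13÷3 = 4 each, +1 to first 1
Round 5: Ashgrove=20 Dunmere=17 Ironridge=16 → close Ashgrove (overflow 6)
  20÷2 = 10 each, +1 to first 0
Round 6: Dunmere=27 Ironridge=26 → close Ironridge (overflow 16)
  26÷1 = 26 each, +1 to first 0

Closure order: Elkhorn, Greywater, Cedarfen, Briarlake, Ashgrove, Ironridge
Last habitat: Dunmere with 53 animals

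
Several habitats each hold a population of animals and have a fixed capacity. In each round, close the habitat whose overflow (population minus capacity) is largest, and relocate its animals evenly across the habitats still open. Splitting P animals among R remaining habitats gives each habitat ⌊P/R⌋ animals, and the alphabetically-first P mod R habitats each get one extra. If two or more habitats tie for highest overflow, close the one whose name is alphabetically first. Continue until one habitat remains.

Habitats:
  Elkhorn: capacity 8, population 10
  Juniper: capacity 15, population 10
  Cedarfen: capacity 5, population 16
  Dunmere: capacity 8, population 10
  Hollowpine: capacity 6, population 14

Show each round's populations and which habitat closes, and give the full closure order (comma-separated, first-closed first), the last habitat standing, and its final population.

Closure order: Cedarfen, Hollowpine, Dunmere, Elkhorn
Last habitat: Juniper with 60 animals

Round 1: Cedarfen=16 Dunmere=10 Elkhorn=10 Hollowpine=14 Juniper=10 → close Cedarfen (overflow 11)
  16÷4 = 4 each, +1 to first 0
Round 2: Dunmere=14 Elkhorn=14 Hollowpine=18 Juniper=14 → close Hollowpine (overflow 12)
  18÷3 = 6 each, +1 to first 0
Round 3: Dunmere=20 Elkhorn=20 Juniper=20 → close Dunmere (overflow 12)
  20÷2 = 10 each, +1 to first 0
Round 4: Elkhorn=30 Juniper=30 → close Elkhorn (overflow 22)
  30÷1 = 30 each, +1 to first 0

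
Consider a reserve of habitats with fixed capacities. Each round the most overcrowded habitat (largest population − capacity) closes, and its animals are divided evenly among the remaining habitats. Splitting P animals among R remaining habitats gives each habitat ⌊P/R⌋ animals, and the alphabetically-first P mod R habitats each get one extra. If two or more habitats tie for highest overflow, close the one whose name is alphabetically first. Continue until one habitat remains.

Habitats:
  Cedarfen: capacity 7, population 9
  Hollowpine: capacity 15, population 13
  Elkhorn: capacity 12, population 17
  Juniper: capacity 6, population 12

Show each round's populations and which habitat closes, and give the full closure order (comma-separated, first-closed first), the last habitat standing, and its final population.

Round 1: Cedarfen=9 Elkhorn=17 Hollowpine=13 Juniper=12 → close Juniper (overflow 6)
  12÷3 = 4 each, +1 to first 0
Round 2: Cedarfen=13 Elkhorn=21 Hollowpine=17 → close Elkhorn (overflow 9)
  21÷2 = 10 each, +1 to first 1
Round 3: Cedarfen=24 Hollowpine=27 → close Cedarfen (overflow 17)
  24÷1 = 24 each, +1 to first 0

Closure order: Juniper, Elkhorn, Cedarfen
Last habitat: Hollowpine with 51 animals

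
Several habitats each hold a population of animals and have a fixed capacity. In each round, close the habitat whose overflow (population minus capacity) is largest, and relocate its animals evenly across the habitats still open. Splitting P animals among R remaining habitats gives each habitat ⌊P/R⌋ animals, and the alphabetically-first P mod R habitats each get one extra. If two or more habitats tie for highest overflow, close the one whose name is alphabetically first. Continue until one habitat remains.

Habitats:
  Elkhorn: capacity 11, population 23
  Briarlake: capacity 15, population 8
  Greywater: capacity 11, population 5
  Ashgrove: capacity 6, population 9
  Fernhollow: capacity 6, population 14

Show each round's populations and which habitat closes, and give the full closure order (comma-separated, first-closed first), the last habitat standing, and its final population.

Round 1: Ashgrove=9 Briarlake=8 Elkhorn=23 Fernhollow=14 Greywater=5 → close Elkhorn (overflow 12)
  23÷4 = 5 each, +1 to first 3
Round 2: Ashgrove=15 Briarlake=14 Fernhollow=20 Greywater=10 → close Fernhollow (overflow 14)
  20÷3 = 6 each, +1 to first 2
Round 3: Ashgrove=22 Briarlake=21 Greywater=16 → close Ashgrove (overflow 16)
  22÷2 = 11 each, +1 to first 0
Round 4: Briarlake=32 Greywater=27 → close Briarlake (overflow 17)
  32÷1 = 32 each, +1 to first 0

Closure order: Elkhorn, Fernhollow, Ashgrove, Briarlake
Last habitat: Greywater with 59 animals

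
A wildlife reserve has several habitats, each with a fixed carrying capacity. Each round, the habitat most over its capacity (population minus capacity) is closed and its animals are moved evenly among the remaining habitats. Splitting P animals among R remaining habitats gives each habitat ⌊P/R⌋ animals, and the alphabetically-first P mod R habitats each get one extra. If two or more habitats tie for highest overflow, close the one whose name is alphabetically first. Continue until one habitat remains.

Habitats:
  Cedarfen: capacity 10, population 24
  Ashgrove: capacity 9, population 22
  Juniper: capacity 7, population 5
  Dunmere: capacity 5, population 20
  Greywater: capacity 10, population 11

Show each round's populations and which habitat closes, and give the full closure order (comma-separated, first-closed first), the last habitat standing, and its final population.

Closure order: Dunmere, Cedarfen, Ashgrove, Greywater
Last habitat: Juniper with 82 animals

Round 1: Ashgrove=22 Cedarfen=24 Dunmere=20 Greywater=11 Juniper=5 → close Dunmere (overflow 15)
  20÷4 = 5 each, +1 to first 0
Round 2: Ashgrove=27 Cedarfen=29 Greywater=16 Juniper=10 → close Cedarfen (overflow 19)
  29÷3 = 9 each, +1 to first 2
Round 3: Ashgrove=37 Greywater=26 Juniper=19 → close Ashgrove (overflow 28)
  37÷2 = 18 each, +1 to first 1
Round 4: Greywater=45 Juniper=37 → close Greywater (overflow 35)
  45÷1 = 45 each, +1 to first 0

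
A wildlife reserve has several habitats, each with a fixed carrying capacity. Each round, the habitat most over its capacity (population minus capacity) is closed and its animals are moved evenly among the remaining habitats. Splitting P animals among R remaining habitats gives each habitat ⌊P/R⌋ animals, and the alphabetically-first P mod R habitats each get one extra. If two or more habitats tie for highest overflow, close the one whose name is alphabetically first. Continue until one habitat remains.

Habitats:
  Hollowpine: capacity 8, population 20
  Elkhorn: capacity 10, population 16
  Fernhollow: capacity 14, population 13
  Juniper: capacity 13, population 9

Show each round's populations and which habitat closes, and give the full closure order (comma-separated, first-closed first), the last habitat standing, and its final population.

Round 1: Elkhorn=16 Fernhollow=13 Hollowpine=20 Juniper=9 → close Hollowpine (overflow 12)
  20÷3 = 6 each, +1 to first 2
Round 2: Elkhorn=23 Fernhollow=20 Juniper=15 → close Elkhorn (overflow 13)
  23÷2 = 11 each, +1 to first 1
Round 3: Fernhollow=32 Juniper=26 → close Fernhollow (overflow 18)
  32÷1 = 32 each, +1 to first 0

Closure order: Hollowpine, Elkhorn, Fernhollow
Last habitat: Juniper with 58 animals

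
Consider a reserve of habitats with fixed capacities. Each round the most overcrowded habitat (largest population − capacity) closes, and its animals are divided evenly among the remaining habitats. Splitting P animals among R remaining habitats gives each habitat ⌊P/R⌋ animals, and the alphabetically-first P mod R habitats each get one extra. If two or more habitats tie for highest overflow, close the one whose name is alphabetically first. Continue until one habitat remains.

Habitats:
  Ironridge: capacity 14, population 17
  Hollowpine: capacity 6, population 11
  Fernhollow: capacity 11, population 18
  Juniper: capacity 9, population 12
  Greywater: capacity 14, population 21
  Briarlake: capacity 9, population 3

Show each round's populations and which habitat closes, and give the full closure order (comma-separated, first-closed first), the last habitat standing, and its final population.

Closure order: Fernhollow, Greywater, Hollowpine, Ironridge, Juniper
Last habitat: Briarlake with 82 animals

Round 1: Briarlake=3 Fernhollow=18 Greywater=21 Hollowpine=11 Ironridge=17 Juniper=12 → close Fernhollow (overflow 7)
  18÷5 = 3 each, +1 to first 3
Round 2: Briarlake=7 Greywater=25 Hollowpine=15 Ironridge=20 Juniper=15 → close Greywater (overflow 11)
  25÷4 = 6 each, +1 to first 1
Round 3: Briarlake=14 Hollowpine=21 Ironridge=26 Juniper=21 → close Hollowpine (overflow 15)
  21÷3 = 7 each, +1 to first 0
Round 4: Briarlake=21 Ironridge=33 Juniper=28 → close Ironridge (overflow 19)
  33÷2 = 16 each, +1 to first 1
Round 5: Briarlake=38 Juniper=44 → close Juniper (overflow 35)
  44÷1 = 44 each, +1 to first 0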